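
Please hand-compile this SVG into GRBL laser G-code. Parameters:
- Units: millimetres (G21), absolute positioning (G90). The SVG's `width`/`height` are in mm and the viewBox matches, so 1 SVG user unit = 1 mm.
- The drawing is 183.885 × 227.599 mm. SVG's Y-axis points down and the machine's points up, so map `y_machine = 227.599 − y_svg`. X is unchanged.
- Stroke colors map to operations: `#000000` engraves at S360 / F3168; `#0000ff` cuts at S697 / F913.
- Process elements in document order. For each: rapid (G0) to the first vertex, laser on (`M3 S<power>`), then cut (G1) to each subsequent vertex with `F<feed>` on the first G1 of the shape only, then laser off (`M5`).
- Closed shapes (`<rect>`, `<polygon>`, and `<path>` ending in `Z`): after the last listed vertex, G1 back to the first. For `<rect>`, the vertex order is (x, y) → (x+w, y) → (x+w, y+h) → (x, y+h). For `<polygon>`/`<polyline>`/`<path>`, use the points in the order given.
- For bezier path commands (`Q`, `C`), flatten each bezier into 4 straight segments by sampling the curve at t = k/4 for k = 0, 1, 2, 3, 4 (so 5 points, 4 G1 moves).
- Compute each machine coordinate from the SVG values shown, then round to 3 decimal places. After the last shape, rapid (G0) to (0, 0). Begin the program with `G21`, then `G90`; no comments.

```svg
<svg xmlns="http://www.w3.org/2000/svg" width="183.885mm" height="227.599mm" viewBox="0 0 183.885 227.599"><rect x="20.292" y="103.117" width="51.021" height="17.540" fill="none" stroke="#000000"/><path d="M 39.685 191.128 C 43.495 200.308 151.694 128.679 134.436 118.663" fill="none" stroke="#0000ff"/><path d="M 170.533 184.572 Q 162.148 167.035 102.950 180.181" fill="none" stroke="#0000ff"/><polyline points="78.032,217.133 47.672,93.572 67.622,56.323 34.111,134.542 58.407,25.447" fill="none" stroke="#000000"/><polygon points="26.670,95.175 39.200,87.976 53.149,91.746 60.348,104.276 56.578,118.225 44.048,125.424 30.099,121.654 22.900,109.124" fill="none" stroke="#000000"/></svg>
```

G21
G90
G0 X20.292 Y124.482
M3 S360
G1 X71.313 Y124.482 F3168
G1 X71.313 Y106.942
G1 X20.292 Y106.942
G1 X20.292 Y124.482
M5
G0 X39.685 Y36.471
M3 S697
G1 X58.524 Y42.512 F913
G1 X94.961 Y65.505
G1 X127.448 Y92.097
G1 X134.436 Y108.936
M5
G0 X170.533 Y43.027
M3 S697
G1 X163.165 Y49.878 F913
G1 X149.445 Y52.893
G1 X129.373 Y52.073
G1 X102.950 Y47.418
M5
G0 X78.032 Y10.466
M3 S360
G1 X47.672 Y134.027 F3168
G1 X67.622 Y171.276
G1 X34.111 Y93.057
G1 X58.407 Y202.152
M5
G0 X26.670 Y132.424
M3 S360
G1 X39.200 Y139.623 F3168
G1 X53.149 Y135.853
G1 X60.348 Y123.323
G1 X56.578 Y109.374
G1 X44.048 Y102.175
G1 X30.099 Y105.945
G1 X22.900 Y118.475
G1 X26.670 Y132.424
M5
G0 X0.000 Y0.000

1 u = 1 mm; y_m = 227.599 − y.

[1] `<rect>` rectangle, #000000→engrave S360 F3168: (20.292,124.482) → (71.313,124.482) → (71.313,106.942) → (20.292,106.942) → (20.292,124.482) (closed)

[2] `<path>` cubic bezier, #0000ff→cut S697 F913: (39.685,36.471) → (58.524,42.512) → (94.961,65.505) → (127.448,92.097) → (134.436,108.936)

[3] `<path>` quadratic bezier, #0000ff→cut S697 F913: (170.533,43.027) → (163.165,49.878) → (149.445,52.893) → (129.373,52.073) → (102.950,47.418)

[4] `<polyline>` open polyline, #000000→engrave S360 F3168: (78.032,10.466) → (47.672,134.027) → (67.622,171.276) → (34.111,93.057) → (58.407,202.152)

[5] `<polygon>` regular polygon, #000000→engrave S360 F3168: (26.670,132.424) → (39.200,139.623) → (53.149,135.853) → (60.348,123.323) → (56.578,109.374) → (44.048,102.175) → (30.099,105.945) → (22.900,118.475) → (26.670,132.424) (closed)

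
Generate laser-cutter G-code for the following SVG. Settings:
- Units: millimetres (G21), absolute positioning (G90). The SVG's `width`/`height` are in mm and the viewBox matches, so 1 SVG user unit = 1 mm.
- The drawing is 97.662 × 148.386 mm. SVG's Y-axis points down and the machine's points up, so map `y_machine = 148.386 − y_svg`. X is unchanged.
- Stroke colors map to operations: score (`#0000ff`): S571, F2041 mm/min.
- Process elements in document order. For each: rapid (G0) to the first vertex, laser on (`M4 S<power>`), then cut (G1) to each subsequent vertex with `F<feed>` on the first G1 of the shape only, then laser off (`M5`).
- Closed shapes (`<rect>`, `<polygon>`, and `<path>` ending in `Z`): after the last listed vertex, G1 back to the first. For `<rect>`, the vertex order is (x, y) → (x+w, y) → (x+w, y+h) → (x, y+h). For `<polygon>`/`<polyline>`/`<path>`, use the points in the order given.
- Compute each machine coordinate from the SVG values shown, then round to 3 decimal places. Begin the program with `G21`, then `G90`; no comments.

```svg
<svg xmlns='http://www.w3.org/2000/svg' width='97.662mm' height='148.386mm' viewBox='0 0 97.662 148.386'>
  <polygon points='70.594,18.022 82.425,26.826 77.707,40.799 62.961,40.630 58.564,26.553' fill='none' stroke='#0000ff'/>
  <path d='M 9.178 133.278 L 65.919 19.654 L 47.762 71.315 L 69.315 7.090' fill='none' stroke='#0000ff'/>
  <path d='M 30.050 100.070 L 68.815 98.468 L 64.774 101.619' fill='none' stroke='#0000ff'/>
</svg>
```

1 u = 1 mm; y_m = 148.386 − y.

[1] `<polygon>` regular polygon, #0000ff→score S571 F2041: (70.594,130.364) → (82.425,121.560) → (77.707,107.587) → (62.961,107.756) → (58.564,121.833) → (70.594,130.364) (closed)

[2] `<path>` open polyline, #0000ff→score S571 F2041: (9.178,15.108) → (65.919,128.732) → (47.762,77.071) → (69.315,141.296)

[3] `<path>` open polyline, #0000ff→score S571 F2041: (30.050,48.316) → (68.815,49.918) → (64.774,46.767)

G21
G90
G0 X70.594 Y130.364
M4 S571
G1 X82.425 Y121.560 F2041
G1 X77.707 Y107.587
G1 X62.961 Y107.756
G1 X58.564 Y121.833
G1 X70.594 Y130.364
M5
G0 X9.178 Y15.108
M4 S571
G1 X65.919 Y128.732 F2041
G1 X47.762 Y77.071
G1 X69.315 Y141.296
M5
G0 X30.050 Y48.316
M4 S571
G1 X68.815 Y49.918 F2041
G1 X64.774 Y46.767
M5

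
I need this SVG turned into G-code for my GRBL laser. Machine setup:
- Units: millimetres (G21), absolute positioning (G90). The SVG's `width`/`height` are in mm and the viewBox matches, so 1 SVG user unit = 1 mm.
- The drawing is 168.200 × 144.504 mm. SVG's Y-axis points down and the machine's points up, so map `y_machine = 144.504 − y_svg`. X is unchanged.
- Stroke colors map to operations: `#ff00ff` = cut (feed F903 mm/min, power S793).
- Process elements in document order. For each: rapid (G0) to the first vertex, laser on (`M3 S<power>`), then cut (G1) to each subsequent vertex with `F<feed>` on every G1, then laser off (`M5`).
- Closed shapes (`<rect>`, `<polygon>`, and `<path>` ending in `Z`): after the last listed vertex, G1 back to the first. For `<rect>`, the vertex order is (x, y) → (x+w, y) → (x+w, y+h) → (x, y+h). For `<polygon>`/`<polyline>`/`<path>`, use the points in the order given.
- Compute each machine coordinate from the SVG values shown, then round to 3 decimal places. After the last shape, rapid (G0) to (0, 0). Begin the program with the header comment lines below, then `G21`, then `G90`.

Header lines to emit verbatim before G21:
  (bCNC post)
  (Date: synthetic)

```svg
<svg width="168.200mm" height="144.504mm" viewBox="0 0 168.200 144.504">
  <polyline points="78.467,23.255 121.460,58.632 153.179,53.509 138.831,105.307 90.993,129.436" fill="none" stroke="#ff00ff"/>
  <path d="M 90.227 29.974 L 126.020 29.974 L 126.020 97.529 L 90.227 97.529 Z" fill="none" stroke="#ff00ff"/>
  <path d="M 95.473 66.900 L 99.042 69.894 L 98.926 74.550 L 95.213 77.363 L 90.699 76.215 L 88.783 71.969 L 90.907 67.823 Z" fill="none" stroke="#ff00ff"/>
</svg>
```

(bCNC post)
(Date: synthetic)
G21
G90
G0 X78.467 Y121.249
M3 S793
G1 X121.460 Y85.872 F903
G1 X153.179 Y90.995 F903
G1 X138.831 Y39.197 F903
G1 X90.993 Y15.068 F903
M5
G0 X90.227 Y114.530
M3 S793
G1 X126.020 Y114.530 F903
G1 X126.020 Y46.975 F903
G1 X90.227 Y46.975 F903
G1 X90.227 Y114.530 F903
M5
G0 X95.473 Y77.604
M3 S793
G1 X99.042 Y74.610 F903
G1 X98.926 Y69.954 F903
G1 X95.213 Y67.141 F903
G1 X90.699 Y68.289 F903
G1 X88.783 Y72.535 F903
G1 X90.907 Y76.681 F903
G1 X95.473 Y77.604 F903
M5
G0 X0.000 Y0.000

Since the viewBox matches the mm dimensions, user units are millimetres directly. The only transform is the Y-flip y_m = 144.504 − y_svg.

Shape 1 is a open polyline drawn with `<polyline>`. Its stroke #ff00ff means cut at S793, F903. After flipping Y the toolpath is (78.467,121.249) → (121.460,85.872) → (153.179,90.995) → (138.831,39.197) → (90.993,15.068).

Shape 2 is a rectangle drawn with `<path>`. Its stroke #ff00ff means cut at S793, F903. After flipping Y the toolpath is (90.227,114.530) → (126.020,114.530) → (126.020,46.975) → (90.227,46.975) → (90.227,114.530), returning to the start.

Shape 3 is a regular polygon drawn with `<path>`. Its stroke #ff00ff means cut at S793, F903. After flipping Y the toolpath is (95.473,77.604) → (99.042,74.610) → (98.926,69.954) → (95.213,67.141) → (90.699,68.289) → (88.783,72.535) → (90.907,76.681) → (95.473,77.604), returning to the start.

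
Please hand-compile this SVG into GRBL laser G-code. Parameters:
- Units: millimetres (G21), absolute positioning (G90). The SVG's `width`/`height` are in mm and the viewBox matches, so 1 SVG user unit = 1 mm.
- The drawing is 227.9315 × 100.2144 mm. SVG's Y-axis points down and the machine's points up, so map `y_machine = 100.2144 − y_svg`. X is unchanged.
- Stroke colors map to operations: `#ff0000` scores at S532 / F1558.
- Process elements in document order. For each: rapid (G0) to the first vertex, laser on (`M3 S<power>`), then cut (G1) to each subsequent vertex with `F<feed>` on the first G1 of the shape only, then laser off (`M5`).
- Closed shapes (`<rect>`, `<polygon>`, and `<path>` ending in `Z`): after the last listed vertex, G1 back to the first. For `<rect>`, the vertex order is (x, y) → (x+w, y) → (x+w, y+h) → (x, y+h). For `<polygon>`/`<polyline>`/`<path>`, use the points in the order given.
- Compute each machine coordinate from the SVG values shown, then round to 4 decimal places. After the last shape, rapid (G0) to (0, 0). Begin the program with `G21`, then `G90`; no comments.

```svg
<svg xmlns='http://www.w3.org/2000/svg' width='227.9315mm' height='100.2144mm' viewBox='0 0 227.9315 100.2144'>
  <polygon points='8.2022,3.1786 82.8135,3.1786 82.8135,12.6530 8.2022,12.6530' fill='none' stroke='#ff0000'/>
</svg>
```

G21
G90
G0 X8.2022 Y97.0358
M3 S532
G1 X82.8135 Y97.0358 F1558
G1 X82.8135 Y87.5614
G1 X8.2022 Y87.5614
G1 X8.2022 Y97.0358
M5
G0 X0.0000 Y0.0000

viewBox `0 0 227.9315 100.2144` with mm width/height → 1 unit = 1 mm. Flip: y_m = 100.2144 − y_svg.

**Shape 1** — `<polygon>` rectangle, stroke `#ff0000` → score (S532, F1558). Machine vertices: (8.2022,97.0358) → (82.8135,97.0358) → (82.8135,87.5614) → (8.2022,87.5614) → (8.2022,97.0358). Closed: final G1 returns to the first vertex.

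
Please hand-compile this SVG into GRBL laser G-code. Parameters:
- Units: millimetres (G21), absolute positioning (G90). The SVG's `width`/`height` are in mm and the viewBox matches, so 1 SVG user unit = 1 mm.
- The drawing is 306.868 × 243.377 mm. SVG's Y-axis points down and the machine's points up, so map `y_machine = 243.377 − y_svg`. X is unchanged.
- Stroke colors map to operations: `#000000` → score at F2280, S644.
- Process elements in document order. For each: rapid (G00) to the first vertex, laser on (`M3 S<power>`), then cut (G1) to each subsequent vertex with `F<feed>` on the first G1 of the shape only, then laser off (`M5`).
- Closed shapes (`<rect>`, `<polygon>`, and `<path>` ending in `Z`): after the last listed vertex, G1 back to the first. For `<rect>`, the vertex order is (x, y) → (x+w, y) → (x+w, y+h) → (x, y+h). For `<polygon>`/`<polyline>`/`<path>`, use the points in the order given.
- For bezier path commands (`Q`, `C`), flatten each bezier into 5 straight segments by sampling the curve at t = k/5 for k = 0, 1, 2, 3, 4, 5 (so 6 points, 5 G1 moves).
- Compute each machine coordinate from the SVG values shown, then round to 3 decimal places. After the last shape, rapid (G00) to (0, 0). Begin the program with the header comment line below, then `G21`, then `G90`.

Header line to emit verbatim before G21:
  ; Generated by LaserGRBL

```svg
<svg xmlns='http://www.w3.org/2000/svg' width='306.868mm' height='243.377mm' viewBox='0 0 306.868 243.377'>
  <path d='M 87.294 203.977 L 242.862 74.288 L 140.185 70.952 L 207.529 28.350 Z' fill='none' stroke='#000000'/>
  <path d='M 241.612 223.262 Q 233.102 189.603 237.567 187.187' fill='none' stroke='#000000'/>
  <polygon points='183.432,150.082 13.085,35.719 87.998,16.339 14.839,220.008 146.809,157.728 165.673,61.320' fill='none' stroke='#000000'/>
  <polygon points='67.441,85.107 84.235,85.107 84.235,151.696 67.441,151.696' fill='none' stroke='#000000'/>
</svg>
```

; Generated by LaserGRBL
G21
G90
G00 X87.294 Y39.400
M3 S644
G1 X242.862 Y169.089 F2280
G1 X140.185 Y172.425
G1 X207.529 Y215.027
G1 X87.294 Y39.400
M5
G00 X241.612 Y20.115
M3 S644
G1 X238.727 Y32.329 F2280
G1 X236.880 Y42.043
G1 X236.071 Y49.258
G1 X236.300 Y53.974
G1 X237.567 Y56.190
M5
G00 X183.432 Y93.295
M3 S644
G1 X13.085 Y207.658 F2280
G1 X87.998 Y227.038
G1 X14.839 Y23.369
G1 X146.809 Y85.649
G1 X165.673 Y182.057
G1 X183.432 Y93.295
M5
G00 X67.441 Y158.270
M3 S644
G1 X84.235 Y158.270 F2280
G1 X84.235 Y91.681
G1 X67.441 Y91.681
G1 X67.441 Y158.270
M5
G00 X0.000 Y0.000

1 u = 1 mm; y_m = 243.377 − y.

[1] `<path>` closed polygon, #000000→score S644 F2280: (87.294,39.400) → (242.862,169.089) → (140.185,172.425) → (207.529,215.027) → (87.294,39.400) (closed)

[2] `<path>` quadratic bezier, #000000→score S644 F2280: (241.612,20.115) → (238.727,32.329) → (236.880,42.043) → (236.071,49.258) → (236.300,53.974) → (237.567,56.190)

[3] `<polygon>` closed polygon, #000000→score S644 F2280: (183.432,93.295) → (13.085,207.658) → (87.998,227.038) → (14.839,23.369) → (146.809,85.649) → (165.673,182.057) → (183.432,93.295) (closed)

[4] `<polygon>` rectangle, #000000→score S644 F2280: (67.441,158.270) → (84.235,158.270) → (84.235,91.681) → (67.441,91.681) → (67.441,158.270) (closed)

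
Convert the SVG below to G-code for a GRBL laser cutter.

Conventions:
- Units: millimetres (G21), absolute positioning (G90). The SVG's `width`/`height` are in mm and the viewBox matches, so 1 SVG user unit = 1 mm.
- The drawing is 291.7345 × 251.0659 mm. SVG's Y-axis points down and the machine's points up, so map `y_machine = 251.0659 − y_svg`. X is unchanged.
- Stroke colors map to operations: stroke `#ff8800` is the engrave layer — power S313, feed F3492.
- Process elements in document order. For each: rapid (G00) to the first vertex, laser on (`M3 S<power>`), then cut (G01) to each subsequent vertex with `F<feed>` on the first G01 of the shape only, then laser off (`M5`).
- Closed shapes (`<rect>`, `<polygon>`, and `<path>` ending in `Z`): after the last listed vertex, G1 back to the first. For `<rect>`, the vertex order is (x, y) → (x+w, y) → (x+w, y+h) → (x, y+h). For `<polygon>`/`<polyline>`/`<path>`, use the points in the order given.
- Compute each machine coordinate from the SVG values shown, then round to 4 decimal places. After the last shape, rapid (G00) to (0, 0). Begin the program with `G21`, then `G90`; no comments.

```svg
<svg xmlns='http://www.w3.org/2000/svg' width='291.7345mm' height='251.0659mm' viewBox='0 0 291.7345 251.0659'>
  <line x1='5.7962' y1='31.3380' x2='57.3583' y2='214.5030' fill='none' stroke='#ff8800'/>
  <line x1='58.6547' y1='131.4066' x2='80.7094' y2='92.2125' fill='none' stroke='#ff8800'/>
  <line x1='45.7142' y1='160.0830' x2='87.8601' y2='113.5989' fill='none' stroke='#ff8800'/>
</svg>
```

Since the viewBox matches the mm dimensions, user units are millimetres directly. The only transform is the Y-flip y_m = 251.0659 − y_svg.

Shape 1 is a line segment drawn with `<line>`. Its stroke #ff8800 means engrave at S313, F3492. After flipping Y the toolpath is (5.7962,219.7279) → (57.3583,36.5629).

Shape 2 is a line segment drawn with `<line>`. Its stroke #ff8800 means engrave at S313, F3492. After flipping Y the toolpath is (58.6547,119.6593) → (80.7094,158.8534).

Shape 3 is a line segment drawn with `<line>`. Its stroke #ff8800 means engrave at S313, F3492. After flipping Y the toolpath is (45.7142,90.9829) → (87.8601,137.4670).

G21
G90
G00 X5.7962 Y219.7279
M3 S313
G01 X57.3583 Y36.5629 F3492
M5
G00 X58.6547 Y119.6593
M3 S313
G01 X80.7094 Y158.8534 F3492
M5
G00 X45.7142 Y90.9829
M3 S313
G01 X87.8601 Y137.4670 F3492
M5
G00 X0.0000 Y0.0000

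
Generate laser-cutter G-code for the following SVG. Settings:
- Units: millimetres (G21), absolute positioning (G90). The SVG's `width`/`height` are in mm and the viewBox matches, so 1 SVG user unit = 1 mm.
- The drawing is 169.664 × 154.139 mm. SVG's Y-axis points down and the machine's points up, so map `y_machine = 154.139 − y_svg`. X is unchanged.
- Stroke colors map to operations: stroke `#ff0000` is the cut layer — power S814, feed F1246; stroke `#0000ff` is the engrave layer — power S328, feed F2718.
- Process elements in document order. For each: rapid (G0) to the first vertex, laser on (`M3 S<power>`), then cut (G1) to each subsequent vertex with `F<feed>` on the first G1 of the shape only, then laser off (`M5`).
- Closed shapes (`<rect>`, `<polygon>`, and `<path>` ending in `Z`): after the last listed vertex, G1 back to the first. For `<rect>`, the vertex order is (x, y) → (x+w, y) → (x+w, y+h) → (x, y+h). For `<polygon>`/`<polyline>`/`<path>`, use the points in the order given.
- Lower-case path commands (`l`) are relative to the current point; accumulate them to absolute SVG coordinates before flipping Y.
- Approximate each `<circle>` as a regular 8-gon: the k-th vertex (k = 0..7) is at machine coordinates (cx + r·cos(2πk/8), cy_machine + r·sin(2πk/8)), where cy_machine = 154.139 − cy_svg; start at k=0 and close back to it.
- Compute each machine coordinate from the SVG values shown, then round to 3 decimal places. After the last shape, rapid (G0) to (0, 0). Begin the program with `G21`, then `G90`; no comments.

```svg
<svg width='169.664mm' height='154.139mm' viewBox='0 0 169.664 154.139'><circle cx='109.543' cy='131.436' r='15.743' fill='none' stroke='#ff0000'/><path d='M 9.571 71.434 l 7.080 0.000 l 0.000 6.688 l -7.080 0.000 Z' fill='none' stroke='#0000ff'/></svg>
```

G21
G90
G0 X125.286 Y22.703
M3 S814
G1 X120.675 Y33.835 F1246
G1 X109.543 Y38.446
G1 X98.411 Y33.835
G1 X93.800 Y22.703
G1 X98.411 Y11.571
G1 X109.543 Y6.960
G1 X120.675 Y11.571
G1 X125.286 Y22.703
M5
G0 X9.571 Y82.705
M3 S328
G1 X16.651 Y82.705 F2718
G1 X16.651 Y76.017
G1 X9.571 Y76.017
G1 X9.571 Y82.705
M5
G0 X0.000 Y0.000

Since the viewBox matches the mm dimensions, user units are millimetres directly. The only transform is the Y-flip y_m = 154.139 − y_svg.

Shape 1 is a circle drawn with `<circle>`. Its stroke #ff0000 means cut at S814, F1246. After flipping Y the toolpath is (125.286,22.703) → (120.675,33.835) → (109.543,38.446) → (98.411,33.835) → (93.800,22.703) → (98.411,11.571) → (109.543,6.960) → (120.675,11.571) → (125.286,22.703), returning to the start.

Shape 2 is a rectangle drawn with `<path>`. Its stroke #0000ff means engrave at S328, F2718. After flipping Y the toolpath is (9.571,82.705) → (16.651,82.705) → (16.651,76.017) → (9.571,76.017) → (9.571,82.705), returning to the start.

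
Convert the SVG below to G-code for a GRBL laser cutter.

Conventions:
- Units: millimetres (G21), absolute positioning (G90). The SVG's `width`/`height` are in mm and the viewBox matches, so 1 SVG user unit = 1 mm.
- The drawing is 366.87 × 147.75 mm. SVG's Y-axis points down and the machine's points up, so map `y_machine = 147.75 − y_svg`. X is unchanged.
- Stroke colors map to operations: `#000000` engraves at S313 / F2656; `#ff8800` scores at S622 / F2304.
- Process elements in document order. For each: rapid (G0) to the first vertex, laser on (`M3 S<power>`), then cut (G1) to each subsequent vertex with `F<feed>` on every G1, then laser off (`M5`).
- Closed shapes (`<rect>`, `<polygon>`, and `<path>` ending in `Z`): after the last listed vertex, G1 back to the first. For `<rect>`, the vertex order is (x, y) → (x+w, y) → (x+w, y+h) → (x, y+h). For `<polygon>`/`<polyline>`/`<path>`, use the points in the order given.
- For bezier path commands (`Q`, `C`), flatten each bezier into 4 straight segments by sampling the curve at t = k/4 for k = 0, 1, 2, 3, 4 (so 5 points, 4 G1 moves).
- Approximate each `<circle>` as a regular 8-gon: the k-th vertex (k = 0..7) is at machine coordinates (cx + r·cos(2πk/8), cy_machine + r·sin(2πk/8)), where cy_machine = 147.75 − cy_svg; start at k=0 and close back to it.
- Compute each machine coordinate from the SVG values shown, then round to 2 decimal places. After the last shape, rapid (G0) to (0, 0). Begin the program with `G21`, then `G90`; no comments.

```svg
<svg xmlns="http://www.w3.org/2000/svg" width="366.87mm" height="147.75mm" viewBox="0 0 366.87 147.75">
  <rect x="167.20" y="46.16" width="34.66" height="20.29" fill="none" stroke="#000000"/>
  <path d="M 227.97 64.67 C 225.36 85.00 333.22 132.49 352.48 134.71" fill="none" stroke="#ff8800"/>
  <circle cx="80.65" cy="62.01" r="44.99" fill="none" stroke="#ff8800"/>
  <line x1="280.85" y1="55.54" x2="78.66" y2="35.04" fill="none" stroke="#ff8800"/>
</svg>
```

1 u = 1 mm; y_m = 147.75 − y.

[1] `<rect>` rectangle, #000000→engrave S313 F2656: (167.20,101.59) → (201.86,101.59) → (201.86,81.30) → (167.20,81.30) → (167.20,101.59) (closed)

[2] `<path>` cubic bezier, #ff8800→score S622 F2304: (227.97,83.08) → (243.62,63.87) → (282.02,41.27) → (324.53,22.06) → (352.48,13.04)

[3] `<circle>` circle, #ff8800→score S622 F2304: (125.64,85.74) → (112.46,117.55) → (80.65,130.73) → (48.84,117.55) → (35.66,85.74) → (48.84,53.93) → (80.65,40.75) → (112.46,53.93) → (125.64,85.74) (closed)

[4] `<line>` line segment, #ff8800→score S622 F2304: (280.85,92.21) → (78.66,112.71)

G21
G90
G0 X167.20 Y101.59
M3 S313
G1 X201.86 Y101.59 F2656
G1 X201.86 Y81.30 F2656
G1 X167.20 Y81.30 F2656
G1 X167.20 Y101.59 F2656
M5
G0 X227.97 Y83.08
M3 S622
G1 X243.62 Y63.87 F2304
G1 X282.02 Y41.27 F2304
G1 X324.53 Y22.06 F2304
G1 X352.48 Y13.04 F2304
M5
G0 X125.64 Y85.74
M3 S622
G1 X112.46 Y117.55 F2304
G1 X80.65 Y130.73 F2304
G1 X48.84 Y117.55 F2304
G1 X35.66 Y85.74 F2304
G1 X48.84 Y53.93 F2304
G1 X80.65 Y40.75 F2304
G1 X112.46 Y53.93 F2304
G1 X125.64 Y85.74 F2304
M5
G0 X280.85 Y92.21
M3 S622
G1 X78.66 Y112.71 F2304
M5
G0 X0.00 Y0.00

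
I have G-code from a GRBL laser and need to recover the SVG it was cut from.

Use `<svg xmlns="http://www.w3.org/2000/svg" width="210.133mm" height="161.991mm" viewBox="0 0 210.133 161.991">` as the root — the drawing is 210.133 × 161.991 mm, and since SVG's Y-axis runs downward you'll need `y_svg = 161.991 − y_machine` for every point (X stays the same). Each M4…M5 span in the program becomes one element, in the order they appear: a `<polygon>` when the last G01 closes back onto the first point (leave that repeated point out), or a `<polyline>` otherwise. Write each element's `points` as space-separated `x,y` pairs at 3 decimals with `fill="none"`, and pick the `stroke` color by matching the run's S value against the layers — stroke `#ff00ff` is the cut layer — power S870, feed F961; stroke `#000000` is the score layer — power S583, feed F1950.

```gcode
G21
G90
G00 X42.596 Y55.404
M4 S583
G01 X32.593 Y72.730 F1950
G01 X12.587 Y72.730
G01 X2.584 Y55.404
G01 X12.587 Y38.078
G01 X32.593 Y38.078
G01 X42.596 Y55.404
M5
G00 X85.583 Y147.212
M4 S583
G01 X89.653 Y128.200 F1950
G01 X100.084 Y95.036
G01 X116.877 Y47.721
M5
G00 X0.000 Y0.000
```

Each laser-on run becomes one SVG element. Flip Y back into SVG space with y_svg = 161.991 − y_machine. Every run uses S583, so all elements get stroke `#000000` (score).

Run 1: The run returns to its start, so emit a `<polygon>` with points (Y-flipped): 42.596,106.587 32.593,89.261 12.587,89.261 2.584,106.587 12.587,123.913 32.593,123.913.

Run 2: The run is open, so emit a `<polyline>` with points (Y-flipped): 85.583,14.779 89.653,33.791 100.084,66.955 116.877,114.270.

<svg xmlns="http://www.w3.org/2000/svg" width="210.133mm" height="161.991mm" viewBox="0 0 210.133 161.991">
  <polygon points="42.596,106.587 32.593,89.261 12.587,89.261 2.584,106.587 12.587,123.913 32.593,123.913" fill="none" stroke="#000000"/>
  <polyline points="85.583,14.779 89.653,33.791 100.084,66.955 116.877,114.270" fill="none" stroke="#000000"/>
</svg>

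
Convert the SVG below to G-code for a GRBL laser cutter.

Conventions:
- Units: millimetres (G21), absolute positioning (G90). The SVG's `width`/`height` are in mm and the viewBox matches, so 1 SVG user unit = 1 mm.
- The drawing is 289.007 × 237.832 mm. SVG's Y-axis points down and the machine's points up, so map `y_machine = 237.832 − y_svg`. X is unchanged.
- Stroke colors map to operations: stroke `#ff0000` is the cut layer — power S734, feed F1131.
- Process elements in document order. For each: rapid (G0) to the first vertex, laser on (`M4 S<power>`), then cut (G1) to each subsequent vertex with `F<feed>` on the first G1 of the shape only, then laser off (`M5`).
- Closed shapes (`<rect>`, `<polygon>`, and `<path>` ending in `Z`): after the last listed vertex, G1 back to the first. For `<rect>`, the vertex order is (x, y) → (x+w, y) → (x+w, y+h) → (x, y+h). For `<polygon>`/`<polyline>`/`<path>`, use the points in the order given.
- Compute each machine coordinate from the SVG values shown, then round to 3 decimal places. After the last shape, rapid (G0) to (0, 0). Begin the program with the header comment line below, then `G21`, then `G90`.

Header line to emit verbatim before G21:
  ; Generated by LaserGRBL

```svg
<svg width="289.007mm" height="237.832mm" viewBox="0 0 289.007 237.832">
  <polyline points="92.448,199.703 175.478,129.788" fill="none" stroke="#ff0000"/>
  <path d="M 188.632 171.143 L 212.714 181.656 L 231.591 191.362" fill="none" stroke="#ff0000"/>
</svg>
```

; Generated by LaserGRBL
G21
G90
G0 X92.448 Y38.129
M4 S734
G1 X175.478 Y108.044 F1131
M5
G0 X188.632 Y66.689
M4 S734
G1 X212.714 Y56.176 F1131
G1 X231.591 Y46.470
M5
G0 X0.000 Y0.000

Since the viewBox matches the mm dimensions, user units are millimetres directly. The only transform is the Y-flip y_m = 237.832 − y_svg.

Shape 1 is a line segment drawn with `<polyline>`. Its stroke #ff0000 means cut at S734, F1131. After flipping Y the toolpath is (92.448,38.129) → (175.478,108.044).

Shape 2 is a open polyline drawn with `<path>`. Its stroke #ff0000 means cut at S734, F1131. After flipping Y the toolpath is (188.632,66.689) → (212.714,56.176) → (231.591,46.470).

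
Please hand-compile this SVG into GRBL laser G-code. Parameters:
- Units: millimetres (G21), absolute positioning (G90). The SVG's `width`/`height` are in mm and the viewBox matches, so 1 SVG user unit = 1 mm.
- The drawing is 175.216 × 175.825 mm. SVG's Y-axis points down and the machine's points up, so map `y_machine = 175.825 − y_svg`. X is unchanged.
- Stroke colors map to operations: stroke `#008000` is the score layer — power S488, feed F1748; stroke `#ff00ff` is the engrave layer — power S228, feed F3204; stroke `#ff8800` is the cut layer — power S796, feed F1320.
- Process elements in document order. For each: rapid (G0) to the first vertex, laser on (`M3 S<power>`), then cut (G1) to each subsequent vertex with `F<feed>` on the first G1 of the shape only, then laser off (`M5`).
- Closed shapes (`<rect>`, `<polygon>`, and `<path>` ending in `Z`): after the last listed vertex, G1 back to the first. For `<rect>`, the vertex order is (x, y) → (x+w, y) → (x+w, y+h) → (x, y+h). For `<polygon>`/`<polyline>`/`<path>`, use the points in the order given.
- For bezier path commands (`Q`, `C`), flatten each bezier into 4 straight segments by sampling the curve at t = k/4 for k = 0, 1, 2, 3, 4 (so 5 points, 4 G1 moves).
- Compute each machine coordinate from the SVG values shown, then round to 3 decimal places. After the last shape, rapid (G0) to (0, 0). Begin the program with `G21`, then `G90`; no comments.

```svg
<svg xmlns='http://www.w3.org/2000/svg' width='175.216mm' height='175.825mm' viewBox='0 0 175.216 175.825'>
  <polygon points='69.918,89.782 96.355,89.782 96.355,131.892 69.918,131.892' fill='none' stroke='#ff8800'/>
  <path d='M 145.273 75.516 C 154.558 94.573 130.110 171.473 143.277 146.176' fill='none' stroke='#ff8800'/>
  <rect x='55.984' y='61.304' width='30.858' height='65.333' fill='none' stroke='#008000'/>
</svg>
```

Since the viewBox matches the mm dimensions, user units are millimetres directly. The only transform is the Y-flip y_m = 175.825 − y_svg.

Shape 1 is a rectangle drawn with `<polygon>`. Its stroke #ff8800 means cut at S796, F1320. After flipping Y the toolpath is (69.918,86.043) → (96.355,86.043) → (96.355,43.933) → (69.918,43.933) → (69.918,86.043), returning to the start.

Shape 2 is a cubic bezier drawn with `<path>`. Its stroke #ff8800 means cut at S796, F1320. After flipping Y the toolpath is (145.273,100.309) → (147.027,77.671) → (142.819,48.346) → (139.340,27.338) → (143.277,29.649).

Shape 3 is a rectangle drawn with `<rect>`. Its stroke #008000 means score at S488, F1748. After flipping Y the toolpath is (55.984,114.521) → (86.842,114.521) → (86.842,49.188) → (55.984,49.188) → (55.984,114.521), returning to the start.

G21
G90
G0 X69.918 Y86.043
M3 S796
G1 X96.355 Y86.043 F1320
G1 X96.355 Y43.933
G1 X69.918 Y43.933
G1 X69.918 Y86.043
M5
G0 X145.273 Y100.309
M3 S796
G1 X147.027 Y77.671 F1320
G1 X142.819 Y48.346
G1 X139.340 Y27.338
G1 X143.277 Y29.649
M5
G0 X55.984 Y114.521
M3 S488
G1 X86.842 Y114.521 F1748
G1 X86.842 Y49.188
G1 X55.984 Y49.188
G1 X55.984 Y114.521
M5
G0 X0.000 Y0.000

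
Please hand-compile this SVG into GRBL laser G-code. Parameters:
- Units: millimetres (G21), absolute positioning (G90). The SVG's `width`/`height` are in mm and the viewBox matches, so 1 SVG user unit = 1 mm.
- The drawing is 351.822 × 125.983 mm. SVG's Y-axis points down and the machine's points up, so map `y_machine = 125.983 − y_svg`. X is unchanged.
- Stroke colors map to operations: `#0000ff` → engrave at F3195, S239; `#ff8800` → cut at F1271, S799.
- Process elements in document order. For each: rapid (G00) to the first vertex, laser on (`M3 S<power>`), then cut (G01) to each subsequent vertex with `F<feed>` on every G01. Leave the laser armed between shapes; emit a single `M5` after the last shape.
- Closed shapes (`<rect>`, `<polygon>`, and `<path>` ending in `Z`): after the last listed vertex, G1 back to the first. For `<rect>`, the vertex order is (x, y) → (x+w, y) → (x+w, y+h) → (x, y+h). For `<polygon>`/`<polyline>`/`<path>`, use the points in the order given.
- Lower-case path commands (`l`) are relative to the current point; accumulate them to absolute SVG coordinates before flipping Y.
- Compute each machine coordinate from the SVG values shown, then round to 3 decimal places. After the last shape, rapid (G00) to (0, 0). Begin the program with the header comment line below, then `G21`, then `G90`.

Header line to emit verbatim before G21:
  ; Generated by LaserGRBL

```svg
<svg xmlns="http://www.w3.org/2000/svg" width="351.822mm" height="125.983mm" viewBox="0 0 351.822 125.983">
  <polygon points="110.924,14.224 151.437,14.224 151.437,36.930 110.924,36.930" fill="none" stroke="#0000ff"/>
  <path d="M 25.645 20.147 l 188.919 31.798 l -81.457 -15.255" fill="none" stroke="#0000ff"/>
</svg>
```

; Generated by LaserGRBL
G21
G90
G00 X110.924 Y111.759
M3 S239
G01 X151.437 Y111.759 F3195
G01 X151.437 Y89.053 F3195
G01 X110.924 Y89.053 F3195
G01 X110.924 Y111.759 F3195
G00 X25.645 Y105.836
M3 S239
G01 X214.564 Y74.038 F3195
G01 X133.107 Y89.293 F3195
M5
G00 X0.000 Y0.000

1 u = 1 mm; y_m = 125.983 − y.

[1] `<polygon>` rectangle, #0000ff→engrave S239 F3195: (110.924,111.759) → (151.437,111.759) → (151.437,89.053) → (110.924,89.053) → (110.924,111.759) (closed)

[2] `<path>` open polyline, #0000ff→engrave S239 F3195: (25.645,105.836) → (214.564,74.038) → (133.107,89.293)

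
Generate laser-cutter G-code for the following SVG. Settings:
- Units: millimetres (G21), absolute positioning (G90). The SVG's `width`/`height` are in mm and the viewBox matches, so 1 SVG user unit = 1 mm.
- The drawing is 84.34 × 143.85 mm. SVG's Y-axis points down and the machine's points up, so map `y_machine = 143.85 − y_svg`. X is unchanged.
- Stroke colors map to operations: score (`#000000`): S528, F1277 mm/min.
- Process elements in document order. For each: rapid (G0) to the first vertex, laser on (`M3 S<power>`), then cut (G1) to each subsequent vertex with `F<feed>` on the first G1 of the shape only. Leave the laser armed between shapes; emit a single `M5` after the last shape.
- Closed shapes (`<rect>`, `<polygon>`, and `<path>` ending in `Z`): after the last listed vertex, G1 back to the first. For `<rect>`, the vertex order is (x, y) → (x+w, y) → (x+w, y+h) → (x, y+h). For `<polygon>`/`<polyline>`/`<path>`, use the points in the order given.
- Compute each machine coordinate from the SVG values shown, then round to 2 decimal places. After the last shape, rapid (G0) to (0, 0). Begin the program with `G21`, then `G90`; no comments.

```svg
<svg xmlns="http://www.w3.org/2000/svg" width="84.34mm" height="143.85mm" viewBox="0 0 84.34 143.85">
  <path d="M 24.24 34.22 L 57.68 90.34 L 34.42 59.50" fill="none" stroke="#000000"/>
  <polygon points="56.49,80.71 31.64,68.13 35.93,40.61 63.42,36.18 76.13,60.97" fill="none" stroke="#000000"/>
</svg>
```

Since the viewBox matches the mm dimensions, user units are millimetres directly. The only transform is the Y-flip y_m = 143.85 − y_svg.

Shape 1 is a open polyline drawn with `<path>`. Its stroke #000000 means score at S528, F1277. After flipping Y the toolpath is (24.24,109.63) → (57.68,53.51) → (34.42,84.35).

Shape 2 is a regular polygon drawn with `<polygon>`. Its stroke #000000 means score at S528, F1277. After flipping Y the toolpath is (56.49,63.14) → (31.64,75.72) → (35.93,103.24) → (63.42,107.67) → (76.13,82.88) → (56.49,63.14), returning to the start.

G21
G90
G0 X24.24 Y109.63
M3 S528
G1 X57.68 Y53.51 F1277
G1 X34.42 Y84.35
G0 X56.49 Y63.14
M3 S528
G1 X31.64 Y75.72 F1277
G1 X35.93 Y103.24
G1 X63.42 Y107.67
G1 X76.13 Y82.88
G1 X56.49 Y63.14
M5
G0 X0.00 Y0.00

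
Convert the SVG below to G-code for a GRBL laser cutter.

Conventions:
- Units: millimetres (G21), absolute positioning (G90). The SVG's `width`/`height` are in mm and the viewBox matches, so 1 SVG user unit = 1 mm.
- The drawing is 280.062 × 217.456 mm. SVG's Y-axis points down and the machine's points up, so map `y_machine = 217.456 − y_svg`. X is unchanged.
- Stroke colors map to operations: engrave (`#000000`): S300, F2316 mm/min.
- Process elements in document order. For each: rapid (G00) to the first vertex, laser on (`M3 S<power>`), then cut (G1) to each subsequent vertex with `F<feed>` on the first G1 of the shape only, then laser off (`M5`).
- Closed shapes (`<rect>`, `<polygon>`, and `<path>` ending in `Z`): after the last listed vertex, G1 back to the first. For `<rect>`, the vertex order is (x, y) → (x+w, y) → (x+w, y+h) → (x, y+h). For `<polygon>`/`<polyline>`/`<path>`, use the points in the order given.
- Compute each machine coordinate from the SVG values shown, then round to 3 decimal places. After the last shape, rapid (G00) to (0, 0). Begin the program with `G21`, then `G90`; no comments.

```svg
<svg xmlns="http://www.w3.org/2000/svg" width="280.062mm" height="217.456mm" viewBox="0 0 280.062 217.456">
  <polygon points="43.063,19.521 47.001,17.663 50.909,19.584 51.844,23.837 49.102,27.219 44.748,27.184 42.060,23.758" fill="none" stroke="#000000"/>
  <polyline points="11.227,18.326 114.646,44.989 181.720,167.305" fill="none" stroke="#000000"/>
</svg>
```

viewBox `0 0 280.062 217.456` with mm width/height → 1 unit = 1 mm. Flip: y_m = 217.456 − y_svg.

**Shape 1** — `<polygon>` regular polygon, stroke `#000000` → engrave (S300, F2316). Machine vertices: (43.063,197.935) → (47.001,199.793) → (50.909,197.872) → (51.844,193.619) → (49.102,190.237) → (44.748,190.272) → (42.060,193.698) → (43.063,197.935). Closed: final G1 returns to the first vertex.

**Shape 2** — `<polyline>` open polyline, stroke `#000000` → engrave (S300, F2316). Machine vertices: (11.227,199.130) → (114.646,172.467) → (181.720,50.151). Open path.

G21
G90
G00 X43.063 Y197.935
M3 S300
G1 X47.001 Y199.793 F2316
G1 X50.909 Y197.872
G1 X51.844 Y193.619
G1 X49.102 Y190.237
G1 X44.748 Y190.272
G1 X42.060 Y193.698
G1 X43.063 Y197.935
M5
G00 X11.227 Y199.130
M3 S300
G1 X114.646 Y172.467 F2316
G1 X181.720 Y50.151
M5
G00 X0.000 Y0.000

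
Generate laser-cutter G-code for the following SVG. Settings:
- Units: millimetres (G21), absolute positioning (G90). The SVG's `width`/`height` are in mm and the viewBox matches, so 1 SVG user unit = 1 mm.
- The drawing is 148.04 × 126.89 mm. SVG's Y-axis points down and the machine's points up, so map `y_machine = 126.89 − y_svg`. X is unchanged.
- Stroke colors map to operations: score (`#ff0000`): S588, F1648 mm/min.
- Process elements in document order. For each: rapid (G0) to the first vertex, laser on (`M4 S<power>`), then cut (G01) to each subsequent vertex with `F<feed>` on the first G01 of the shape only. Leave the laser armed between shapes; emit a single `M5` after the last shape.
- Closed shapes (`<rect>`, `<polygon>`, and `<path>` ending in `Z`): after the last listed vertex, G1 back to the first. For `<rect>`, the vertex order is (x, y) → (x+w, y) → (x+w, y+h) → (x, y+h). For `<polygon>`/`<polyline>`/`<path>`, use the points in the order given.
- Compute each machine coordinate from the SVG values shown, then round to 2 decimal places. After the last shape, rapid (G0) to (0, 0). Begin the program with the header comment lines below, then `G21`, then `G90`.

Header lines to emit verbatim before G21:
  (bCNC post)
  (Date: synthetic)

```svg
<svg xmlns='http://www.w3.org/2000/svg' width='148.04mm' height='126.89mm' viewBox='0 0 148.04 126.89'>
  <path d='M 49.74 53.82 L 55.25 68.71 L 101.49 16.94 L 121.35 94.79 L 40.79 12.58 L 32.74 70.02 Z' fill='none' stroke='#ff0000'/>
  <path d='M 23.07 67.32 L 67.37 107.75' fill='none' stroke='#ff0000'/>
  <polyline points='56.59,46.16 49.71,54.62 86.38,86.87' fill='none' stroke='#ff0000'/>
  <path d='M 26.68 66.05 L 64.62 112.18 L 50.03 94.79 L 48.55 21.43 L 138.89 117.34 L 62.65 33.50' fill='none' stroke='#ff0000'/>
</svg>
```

(bCNC post)
(Date: synthetic)
G21
G90
G0 X49.74 Y73.07
M4 S588
G01 X55.25 Y58.18 F1648
G01 X101.49 Y109.95
G01 X121.35 Y32.10
G01 X40.79 Y114.31
G01 X32.74 Y56.87
G01 X49.74 Y73.07
G0 X23.07 Y59.57
M4 S588
G01 X67.37 Y19.14 F1648
G0 X56.59 Y80.73
M4 S588
G01 X49.71 Y72.27 F1648
G01 X86.38 Y40.02
G0 X26.68 Y60.84
M4 S588
G01 X64.62 Y14.71 F1648
G01 X50.03 Y32.10
G01 X48.55 Y105.46
G01 X138.89 Y9.55
G01 X62.65 Y93.39
M5
G0 X0.00 Y0.00

1 u = 1 mm; y_m = 126.89 − y.

[1] `<path>` closed polygon, #ff0000→score S588 F1648: (49.74,73.07) → (55.25,58.18) → (101.49,109.95) → (121.35,32.10) → (40.79,114.31) → (32.74,56.87) → (49.74,73.07) (closed)

[2] `<path>` line segment, #ff0000→score S588 F1648: (23.07,59.57) → (67.37,19.14)

[3] `<polyline>` open polyline, #ff0000→score S588 F1648: (56.59,80.73) → (49.71,72.27) → (86.38,40.02)

[4] `<path>` open polyline, #ff0000→score S588 F1648: (26.68,60.84) → (64.62,14.71) → (50.03,32.10) → (48.55,105.46) → (138.89,9.55) → (62.65,93.39)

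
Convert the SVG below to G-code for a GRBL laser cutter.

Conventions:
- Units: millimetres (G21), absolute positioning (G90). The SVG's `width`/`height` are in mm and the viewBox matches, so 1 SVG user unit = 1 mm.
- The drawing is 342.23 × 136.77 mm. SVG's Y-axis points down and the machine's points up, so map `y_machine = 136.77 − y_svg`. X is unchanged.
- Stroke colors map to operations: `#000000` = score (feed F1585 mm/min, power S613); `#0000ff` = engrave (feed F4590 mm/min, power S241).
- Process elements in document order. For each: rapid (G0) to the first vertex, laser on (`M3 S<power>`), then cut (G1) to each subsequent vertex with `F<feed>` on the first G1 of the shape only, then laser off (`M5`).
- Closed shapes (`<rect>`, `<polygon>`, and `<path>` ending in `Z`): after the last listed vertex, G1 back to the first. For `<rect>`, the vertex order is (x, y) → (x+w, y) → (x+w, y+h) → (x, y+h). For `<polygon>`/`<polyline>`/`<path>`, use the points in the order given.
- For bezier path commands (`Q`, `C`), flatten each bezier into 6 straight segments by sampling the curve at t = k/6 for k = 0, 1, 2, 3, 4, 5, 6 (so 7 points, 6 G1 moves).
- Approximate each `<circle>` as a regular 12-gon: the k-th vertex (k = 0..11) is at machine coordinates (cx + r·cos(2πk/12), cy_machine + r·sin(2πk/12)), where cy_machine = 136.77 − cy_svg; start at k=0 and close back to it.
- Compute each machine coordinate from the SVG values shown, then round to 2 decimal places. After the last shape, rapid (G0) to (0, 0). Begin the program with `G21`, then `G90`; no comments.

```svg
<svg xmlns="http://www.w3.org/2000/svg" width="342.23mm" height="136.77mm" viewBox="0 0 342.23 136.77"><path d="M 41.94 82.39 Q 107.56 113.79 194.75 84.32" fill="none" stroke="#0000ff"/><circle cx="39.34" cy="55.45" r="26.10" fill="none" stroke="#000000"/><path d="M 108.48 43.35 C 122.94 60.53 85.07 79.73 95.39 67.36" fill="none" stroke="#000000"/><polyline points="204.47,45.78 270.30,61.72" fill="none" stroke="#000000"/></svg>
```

G21
G90
G0 X41.94 Y54.38
M3 S241
G1 X64.41 Y45.60 F4590
G1 X88.08 Y40.21
G1 X112.95 Y38.20
G1 X139.02 Y39.57
G1 X166.29 Y44.32
G1 X194.75 Y52.45
M5
G0 X65.44 Y81.32
M3 S613
G1 X61.94 Y94.37 F1585
G1 X52.39 Y103.92
G1 X39.34 Y107.42
G1 X26.29 Y103.92
G1 X16.74 Y94.37
G1 X13.24 Y81.32
G1 X16.74 Y68.27
G1 X26.29 Y58.72
G1 X39.34 Y55.22
G1 X52.39 Y58.72
G1 X61.94 Y68.27
G1 X65.44 Y81.32
M5
G0 X108.48 Y93.42
M3 S613
G1 X111.81 Y84.82 F1585
G1 X109.22 Y76.81
G1 X103.49 Y70.33
G1 X97.41 Y66.32
G1 X93.78 Y65.70
G1 X95.39 Y69.41
M5
G0 X204.47 Y90.99
M3 S613
G1 X270.30 Y75.05 F1585
M5
G0 X0.00 Y0.00

viewBox `0 0 342.23 136.77` with mm width/height → 1 unit = 1 mm. Flip: y_m = 136.77 − y_svg.

**Shape 1** — `<path>` quadratic bezier, stroke `#0000ff` → engrave (S241, F4590). Control points (SVG): P0=(41.94,82.39), P1=(107.56,113.79), P2=(194.75,84.32); sampled at t=k/6. Machine vertices: (41.94,54.38) → (64.41,45.60) → (88.08,40.21) → (112.95,38.20) → (139.02,39.57) → (166.29,44.32) → (194.75,52.45). Open path.

**Shape 2** — `<circle>` circle, stroke `#000000` → score (S613, F1585). Machine vertices: (65.44,81.32) → (61.94,94.37) → (52.39,103.92) → (39.34,107.42) → (26.29,103.92) → (16.74,94.37) → (13.24,81.32) → (16.74,68.27) → (26.29,58.72) → (39.34,55.22) → (52.39,58.72) → (61.94,68.27) → (65.44,81.32). Closed: final G1 returns to the first vertex.

**Shape 3** — `<path>` cubic bezier, stroke `#000000` → score (S613, F1585). Control points (SVG): P0=(108.48,43.35), P1=(122.94,60.53), P2=(85.07,79.73), P3=(95.39,67.36); sampled at t=k/6. Machine vertices: (108.48,93.42) → (111.81,84.82) → (109.22,76.81) → (103.49,70.33) → (97.41,66.32) → (93.78,65.70) → (95.39,69.41). Open path.

**Shape 4** — `<polyline>` line segment, stroke `#000000` → score (S613, F1585). Machine vertices: (204.47,90.99) → (270.30,75.05). Open path.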